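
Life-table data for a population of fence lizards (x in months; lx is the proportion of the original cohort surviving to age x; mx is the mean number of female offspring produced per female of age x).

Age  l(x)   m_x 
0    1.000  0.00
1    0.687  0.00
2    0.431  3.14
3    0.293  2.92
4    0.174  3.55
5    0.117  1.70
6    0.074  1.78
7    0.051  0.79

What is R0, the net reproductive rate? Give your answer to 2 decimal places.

lx·mx by age: 0, 0, 1.35334, 0.85556, 0.6177, 0.1989, 0.13172, 0.04029
R0 = Σ lx·mx = 3.19751 → 3.20

3.20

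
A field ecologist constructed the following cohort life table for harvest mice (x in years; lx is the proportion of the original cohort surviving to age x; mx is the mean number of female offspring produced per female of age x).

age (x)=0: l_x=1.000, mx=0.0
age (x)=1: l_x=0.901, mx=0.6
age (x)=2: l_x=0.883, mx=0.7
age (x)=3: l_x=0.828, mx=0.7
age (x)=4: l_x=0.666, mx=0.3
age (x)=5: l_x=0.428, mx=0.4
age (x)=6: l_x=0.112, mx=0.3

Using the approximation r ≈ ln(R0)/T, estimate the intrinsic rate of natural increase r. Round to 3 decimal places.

0.304

R0 = Σ lx·mx = 0 + 0.5406 + 0.6181 + 0.5796 + 0.1998 + 0.1712 + 0.0336 = 2.1429
Σ x·lx·mx = 5.3724; T = 5.3724/2.1429 = 2.50707…
r ≈ ln(R0)/T = ln(2.1429)/2.50707… = 0.304… → 0.304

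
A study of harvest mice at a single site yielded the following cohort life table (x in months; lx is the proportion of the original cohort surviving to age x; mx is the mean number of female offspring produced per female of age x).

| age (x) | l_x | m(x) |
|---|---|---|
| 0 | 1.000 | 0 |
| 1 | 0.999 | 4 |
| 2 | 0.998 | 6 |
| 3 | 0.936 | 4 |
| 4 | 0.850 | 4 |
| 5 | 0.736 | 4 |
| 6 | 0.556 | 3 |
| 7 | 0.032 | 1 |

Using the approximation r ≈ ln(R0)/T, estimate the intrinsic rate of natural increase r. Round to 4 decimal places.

R0 = Σ lx·mx = 0 + 3.996 + 5.988 + 3.744 + 3.4 + 2.944 + 1.668 + 0.032 = 21.772
Σ x·lx·mx = 65.756; T = 65.756/21.772 = 3.02021…
r ≈ ln(R0)/T = ln(21.772)/3.02021… = 1.020004… → 1.0200

1.0200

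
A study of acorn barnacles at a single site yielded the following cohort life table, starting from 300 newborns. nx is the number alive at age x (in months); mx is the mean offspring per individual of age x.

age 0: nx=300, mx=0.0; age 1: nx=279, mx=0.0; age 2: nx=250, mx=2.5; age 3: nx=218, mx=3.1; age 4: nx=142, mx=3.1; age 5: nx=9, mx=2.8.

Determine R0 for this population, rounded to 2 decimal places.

lx = nx/n0 = nx/300: 1, 0.93, 0.83333…, 0.72667…, 0.47333…, 0.03
lx·mx by age: 0, 0, 2.083333…, 2.252667…, 1.467333…, 0.084
R0 = Σ lx·mx = 5.887333… → 5.89

5.89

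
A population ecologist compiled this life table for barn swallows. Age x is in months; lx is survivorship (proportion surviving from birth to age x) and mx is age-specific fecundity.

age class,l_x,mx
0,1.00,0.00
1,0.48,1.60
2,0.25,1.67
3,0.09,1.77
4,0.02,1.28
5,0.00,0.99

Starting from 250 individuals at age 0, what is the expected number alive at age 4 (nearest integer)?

5

Expected survivors = N0 · l_4 = 250 × 0.02 = 5 → 5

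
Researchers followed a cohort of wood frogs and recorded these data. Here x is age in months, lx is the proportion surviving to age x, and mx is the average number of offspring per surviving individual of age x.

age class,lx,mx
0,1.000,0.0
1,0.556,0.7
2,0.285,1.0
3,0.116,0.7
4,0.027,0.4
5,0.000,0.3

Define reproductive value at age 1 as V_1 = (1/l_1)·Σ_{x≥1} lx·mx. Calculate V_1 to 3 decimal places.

lx·mx for x ≥ 1: 0.3892, 0.285, 0.0812, 0.0108, 0 → sum = 0.7662
V_1 = 0.7662 / l_1 = 0.7662 / 0.556 = 1.378058… → 1.378

1.378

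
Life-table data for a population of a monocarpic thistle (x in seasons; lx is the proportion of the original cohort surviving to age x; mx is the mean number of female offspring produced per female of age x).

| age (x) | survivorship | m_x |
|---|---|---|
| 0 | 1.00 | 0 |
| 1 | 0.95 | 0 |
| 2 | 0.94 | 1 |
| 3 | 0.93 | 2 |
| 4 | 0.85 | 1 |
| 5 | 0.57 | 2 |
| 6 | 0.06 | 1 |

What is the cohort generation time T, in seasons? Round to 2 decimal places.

3.49

lx·mx: 0, 0, 0.94, 1.86, 0.85, 1.14, 0.06 → R0 = 4.85
x·lx·mx: 0, 0, 1.88, 5.58, 3.4, 5.7, 0.36 → Σ = 16.92
T = 16.92 / 4.85 = 3.48866… → 3.49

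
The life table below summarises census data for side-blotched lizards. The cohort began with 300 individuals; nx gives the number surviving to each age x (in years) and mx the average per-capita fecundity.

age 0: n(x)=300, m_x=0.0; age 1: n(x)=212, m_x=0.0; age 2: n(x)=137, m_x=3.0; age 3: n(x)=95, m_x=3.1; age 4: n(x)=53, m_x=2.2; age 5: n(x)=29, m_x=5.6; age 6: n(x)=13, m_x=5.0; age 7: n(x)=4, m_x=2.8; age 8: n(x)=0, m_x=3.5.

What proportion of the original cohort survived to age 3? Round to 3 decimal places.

l_3 = n_3/n_0 = 95/300 = 0.316667… → 0.317

0.317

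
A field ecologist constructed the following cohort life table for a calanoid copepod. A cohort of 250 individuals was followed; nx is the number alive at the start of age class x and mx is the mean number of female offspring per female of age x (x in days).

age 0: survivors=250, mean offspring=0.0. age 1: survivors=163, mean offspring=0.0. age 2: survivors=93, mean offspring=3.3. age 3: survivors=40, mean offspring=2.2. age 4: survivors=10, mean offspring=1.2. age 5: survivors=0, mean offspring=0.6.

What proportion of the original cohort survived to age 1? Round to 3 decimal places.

l_1 = n_1/n_0 = 163/250 = 0.652 → 0.652

0.652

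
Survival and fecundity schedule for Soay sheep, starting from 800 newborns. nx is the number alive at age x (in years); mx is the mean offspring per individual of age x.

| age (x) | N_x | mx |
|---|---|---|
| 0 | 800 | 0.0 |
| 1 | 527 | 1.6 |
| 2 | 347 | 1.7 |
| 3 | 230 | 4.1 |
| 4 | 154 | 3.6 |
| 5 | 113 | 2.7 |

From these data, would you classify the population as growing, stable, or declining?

growing

lx = nx/n0 = nx/800: 1, 0.65875, 0.43375, 0.2875, 0.1925, 0.14125
R0 = Σ lx·mx = 0 + 1.054 + 0.737375 + 1.17875 + 0.693 + 0.381375 = 4.0445
R0 > 1, so the population is growing.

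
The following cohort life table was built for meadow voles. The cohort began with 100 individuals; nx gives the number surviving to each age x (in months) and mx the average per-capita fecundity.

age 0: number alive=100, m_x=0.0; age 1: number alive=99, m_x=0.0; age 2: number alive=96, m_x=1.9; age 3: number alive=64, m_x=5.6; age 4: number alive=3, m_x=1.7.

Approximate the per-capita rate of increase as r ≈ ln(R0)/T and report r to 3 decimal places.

0.634

lx = nx/n0 = nx/100: 1, 0.99, 0.96, 0.64, 0.03
R0 = Σ lx·mx = 0 + 0 + 1.824 + 3.584 + 0.051 = 5.459
Σ x·lx·mx = 14.604; T = 14.604/5.459 = 2.67522…
r ≈ ln(R0)/T = ln(5.459)/2.67522… = 0.63444… → 0.634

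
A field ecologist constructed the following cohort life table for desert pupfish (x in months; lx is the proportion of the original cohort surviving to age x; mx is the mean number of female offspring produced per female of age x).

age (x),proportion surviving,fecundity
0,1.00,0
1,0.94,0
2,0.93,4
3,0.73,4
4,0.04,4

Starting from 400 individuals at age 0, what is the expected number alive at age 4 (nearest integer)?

Expected survivors = N0 · l_4 = 400 × 0.04 = 16 → 16

16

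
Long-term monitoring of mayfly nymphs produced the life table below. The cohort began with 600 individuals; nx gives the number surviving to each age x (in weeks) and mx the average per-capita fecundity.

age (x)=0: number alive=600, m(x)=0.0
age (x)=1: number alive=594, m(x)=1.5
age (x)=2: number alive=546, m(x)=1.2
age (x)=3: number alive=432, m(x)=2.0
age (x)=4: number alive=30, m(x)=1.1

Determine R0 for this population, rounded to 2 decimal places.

lx = nx/n0 = nx/600: 1, 0.99, 0.91, 0.72, 0.05
lx·mx by age: 0, 1.485, 1.092, 1.44, 0.055
R0 = Σ lx·mx = 4.072 → 4.07

4.07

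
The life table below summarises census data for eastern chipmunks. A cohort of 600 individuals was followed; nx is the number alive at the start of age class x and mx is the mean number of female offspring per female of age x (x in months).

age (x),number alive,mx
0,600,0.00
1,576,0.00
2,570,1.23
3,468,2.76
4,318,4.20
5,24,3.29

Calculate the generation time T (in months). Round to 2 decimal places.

3.23

lx = nx/n0 = nx/600: 1, 0.96, 0.95, 0.78, 0.53, 0.04
lx·mx: 0, 0, 1.1685, 2.1528, 2.226, 0.1316 → R0 = 5.6789
x·lx·mx: 0, 0, 2.337, 6.4584, 8.904, 0.658 → Σ = 18.3574
T = 18.3574 / 5.6789 = 3.232563… → 3.23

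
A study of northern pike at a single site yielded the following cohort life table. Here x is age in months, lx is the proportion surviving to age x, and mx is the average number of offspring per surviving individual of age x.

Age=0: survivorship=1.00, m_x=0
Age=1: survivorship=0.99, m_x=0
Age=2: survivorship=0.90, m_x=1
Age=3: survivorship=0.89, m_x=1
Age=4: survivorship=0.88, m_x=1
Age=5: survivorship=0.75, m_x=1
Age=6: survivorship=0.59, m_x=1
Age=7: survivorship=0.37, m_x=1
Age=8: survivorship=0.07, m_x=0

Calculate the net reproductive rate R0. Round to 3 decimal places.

4.380

lx·mx by age: 0, 0, 0.9, 0.89, 0.88, 0.75, 0.59, 0.37, 0
R0 = Σ lx·mx = 4.38 → 4.380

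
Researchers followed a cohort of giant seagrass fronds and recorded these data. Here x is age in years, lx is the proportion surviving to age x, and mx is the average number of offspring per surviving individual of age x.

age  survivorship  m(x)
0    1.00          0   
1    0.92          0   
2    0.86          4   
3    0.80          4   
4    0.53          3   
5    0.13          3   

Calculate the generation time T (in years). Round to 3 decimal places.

lx·mx: 0, 0, 3.44, 3.2, 1.59, 0.39 → R0 = 8.62
x·lx·mx: 0, 0, 6.88, 9.6, 6.36, 1.95 → Σ = 24.79
T = 24.79 / 8.62 = 2.87587… → 2.876

2.876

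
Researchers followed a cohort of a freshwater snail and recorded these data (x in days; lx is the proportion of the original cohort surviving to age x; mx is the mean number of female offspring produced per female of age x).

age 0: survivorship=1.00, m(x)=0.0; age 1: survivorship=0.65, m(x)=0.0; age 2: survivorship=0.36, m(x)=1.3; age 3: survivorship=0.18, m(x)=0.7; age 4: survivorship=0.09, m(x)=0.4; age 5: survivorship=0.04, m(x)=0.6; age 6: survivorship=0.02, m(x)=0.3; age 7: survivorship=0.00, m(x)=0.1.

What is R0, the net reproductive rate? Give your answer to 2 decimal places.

0.66

lx·mx by age: 0, 0, 0.468, 0.126, 0.036, 0.024, 0.006, 0
R0 = Σ lx·mx = 0.66 → 0.66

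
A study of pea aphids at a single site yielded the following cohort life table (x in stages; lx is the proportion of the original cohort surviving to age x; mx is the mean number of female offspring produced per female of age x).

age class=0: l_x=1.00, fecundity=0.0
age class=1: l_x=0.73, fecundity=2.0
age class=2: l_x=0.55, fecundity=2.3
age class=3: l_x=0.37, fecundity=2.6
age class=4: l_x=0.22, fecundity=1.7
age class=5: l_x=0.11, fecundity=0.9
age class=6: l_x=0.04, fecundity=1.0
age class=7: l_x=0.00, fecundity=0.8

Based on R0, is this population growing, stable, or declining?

R0 = Σ lx·mx = 0 + 1.46 + 1.265 + 0.962 + 0.374 + 0.099 + 0.04 + 0 = 4.2
R0 > 1, so the population is growing.

growing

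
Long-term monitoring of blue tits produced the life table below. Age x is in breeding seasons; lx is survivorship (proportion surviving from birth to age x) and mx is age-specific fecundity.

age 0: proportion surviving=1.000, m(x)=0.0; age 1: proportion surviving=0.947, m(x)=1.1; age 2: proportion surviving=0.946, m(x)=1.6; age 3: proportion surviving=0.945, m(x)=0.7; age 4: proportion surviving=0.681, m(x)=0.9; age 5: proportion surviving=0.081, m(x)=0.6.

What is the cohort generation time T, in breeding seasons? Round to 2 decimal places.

2.26

lx·mx: 0, 1.0417, 1.5136, 0.6615, 0.6129, 0.0486 → R0 = 3.8783
x·lx·mx: 0, 1.0417, 3.0272, 1.9845, 2.4516, 0.243 → Σ = 8.748
T = 8.748 / 3.8783 = 2.255627… → 2.26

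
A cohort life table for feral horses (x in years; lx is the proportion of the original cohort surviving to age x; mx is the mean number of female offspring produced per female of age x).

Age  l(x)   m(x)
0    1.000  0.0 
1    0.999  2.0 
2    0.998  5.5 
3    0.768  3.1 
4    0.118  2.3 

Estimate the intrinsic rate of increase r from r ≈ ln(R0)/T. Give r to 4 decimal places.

R0 = Σ lx·mx = 0 + 1.998 + 5.489 + 2.3808 + 0.2714 = 10.1392
Σ x·lx·mx = 21.204; T = 21.204/10.1392 = 2.09129…
r ≈ ln(R0)/T = ln(10.1392)/2.09129… = 1.107646… → 1.1076

1.1076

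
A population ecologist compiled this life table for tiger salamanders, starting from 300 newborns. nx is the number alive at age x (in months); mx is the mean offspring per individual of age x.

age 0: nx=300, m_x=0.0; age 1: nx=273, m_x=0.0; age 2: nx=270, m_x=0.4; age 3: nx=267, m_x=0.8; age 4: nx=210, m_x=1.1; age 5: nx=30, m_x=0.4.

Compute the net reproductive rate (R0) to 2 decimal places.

lx = nx/n0 = nx/300: 1, 0.91, 0.9, 0.89, 0.7, 0.1
lx·mx by age: 0, 0, 0.36, 0.712, 0.77, 0.04
R0 = Σ lx·mx = 1.882 → 1.88

1.88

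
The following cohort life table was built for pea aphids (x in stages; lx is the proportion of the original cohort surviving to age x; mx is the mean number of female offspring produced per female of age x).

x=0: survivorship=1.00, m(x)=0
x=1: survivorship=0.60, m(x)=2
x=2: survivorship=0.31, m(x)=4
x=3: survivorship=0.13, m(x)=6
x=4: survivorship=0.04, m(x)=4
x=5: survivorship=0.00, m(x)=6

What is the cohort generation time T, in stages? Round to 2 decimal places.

lx·mx: 0, 1.2, 1.24, 0.78, 0.16, 0 → R0 = 3.38
x·lx·mx: 0, 1.2, 2.48, 2.34, 0.64, 0 → Σ = 6.66
T = 6.66 / 3.38 = 1.970414… → 1.97

1.97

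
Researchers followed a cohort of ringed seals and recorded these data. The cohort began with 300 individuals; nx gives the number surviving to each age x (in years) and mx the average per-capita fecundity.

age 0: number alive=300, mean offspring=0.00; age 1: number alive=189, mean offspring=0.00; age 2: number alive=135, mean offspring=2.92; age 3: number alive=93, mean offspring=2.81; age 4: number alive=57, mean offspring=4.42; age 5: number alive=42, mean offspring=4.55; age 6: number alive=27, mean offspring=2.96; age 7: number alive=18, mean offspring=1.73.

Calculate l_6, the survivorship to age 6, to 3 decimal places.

0.090

l_6 = n_6/n_0 = 27/300 = 0.09 → 0.090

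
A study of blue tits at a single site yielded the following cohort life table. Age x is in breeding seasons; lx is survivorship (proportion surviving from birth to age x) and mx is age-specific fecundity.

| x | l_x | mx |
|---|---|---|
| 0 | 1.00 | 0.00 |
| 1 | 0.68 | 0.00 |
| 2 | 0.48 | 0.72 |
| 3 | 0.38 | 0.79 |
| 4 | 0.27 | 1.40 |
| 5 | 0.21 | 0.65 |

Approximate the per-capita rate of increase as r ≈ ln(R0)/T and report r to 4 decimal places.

R0 = Σ lx·mx = 0 + 0 + 0.3456 + 0.3002 + 0.378 + 0.1365 = 1.1603
Σ x·lx·mx = 3.7863; T = 3.7863/1.1603 = 3.26321…
r ≈ ln(R0)/T = ln(1.1603)/3.26321… = 0.045562… → 0.0456

0.0456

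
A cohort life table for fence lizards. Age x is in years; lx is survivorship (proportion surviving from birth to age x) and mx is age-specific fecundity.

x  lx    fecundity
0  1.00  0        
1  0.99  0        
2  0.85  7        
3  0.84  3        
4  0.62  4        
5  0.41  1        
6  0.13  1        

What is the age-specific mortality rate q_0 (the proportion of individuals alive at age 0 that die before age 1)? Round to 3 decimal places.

q_0 = (l_0 − l_1) / l_0 = (1 − 0.99) / 1
     = 0.01 / 1 = 0.01 → 0.010

0.010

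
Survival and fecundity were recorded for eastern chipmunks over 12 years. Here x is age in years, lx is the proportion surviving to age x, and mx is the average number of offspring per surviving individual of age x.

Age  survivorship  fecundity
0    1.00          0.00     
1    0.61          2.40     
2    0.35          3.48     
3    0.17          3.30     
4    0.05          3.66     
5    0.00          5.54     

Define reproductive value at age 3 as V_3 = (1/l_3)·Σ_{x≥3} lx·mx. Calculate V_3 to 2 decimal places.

4.38

lx·mx for x ≥ 3: 0.561, 0.183, 0 → sum = 0.744
V_3 = 0.744 / l_3 = 0.744 / 0.17 = 4.376471… → 4.38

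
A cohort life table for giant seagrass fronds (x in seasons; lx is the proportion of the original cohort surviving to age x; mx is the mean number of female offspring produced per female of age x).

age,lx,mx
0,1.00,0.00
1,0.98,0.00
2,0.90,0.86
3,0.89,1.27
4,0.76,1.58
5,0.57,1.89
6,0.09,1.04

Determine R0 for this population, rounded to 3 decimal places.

4.276

lx·mx by age: 0, 0, 0.774, 1.1303, 1.2008, 1.0773, 0.0936
R0 = Σ lx·mx = 4.276 → 4.276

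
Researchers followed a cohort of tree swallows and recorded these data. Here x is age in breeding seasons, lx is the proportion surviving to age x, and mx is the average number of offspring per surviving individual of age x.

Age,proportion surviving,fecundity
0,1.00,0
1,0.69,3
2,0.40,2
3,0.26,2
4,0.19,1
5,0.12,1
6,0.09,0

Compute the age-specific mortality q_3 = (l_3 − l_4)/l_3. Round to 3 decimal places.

0.269

q_3 = (l_3 − l_4) / l_3 = (0.26 − 0.19) / 0.26
     = 0.07 / 0.26 = 0.269231… → 0.269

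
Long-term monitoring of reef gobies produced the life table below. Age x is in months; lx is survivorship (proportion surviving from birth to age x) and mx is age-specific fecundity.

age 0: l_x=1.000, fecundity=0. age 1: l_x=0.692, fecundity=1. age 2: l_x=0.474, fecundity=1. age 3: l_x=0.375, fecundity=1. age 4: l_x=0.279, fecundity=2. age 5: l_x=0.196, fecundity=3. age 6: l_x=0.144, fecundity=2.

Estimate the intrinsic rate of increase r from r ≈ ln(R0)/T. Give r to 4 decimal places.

R0 = Σ lx·mx = 0 + 0.692 + 0.474 + 0.375 + 0.558 + 0.588 + 0.288 = 2.975
Σ x·lx·mx = 9.665; T = 9.665/2.975 = 3.24874…
r ≈ ln(R0)/T = ln(2.975)/3.24874… = 0.33559… → 0.3356

0.3356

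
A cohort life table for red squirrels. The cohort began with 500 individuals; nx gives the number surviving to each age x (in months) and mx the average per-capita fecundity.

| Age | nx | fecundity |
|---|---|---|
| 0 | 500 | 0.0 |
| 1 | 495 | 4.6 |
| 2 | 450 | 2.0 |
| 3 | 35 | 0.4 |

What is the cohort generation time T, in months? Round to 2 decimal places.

lx = nx/n0 = nx/500: 1, 0.99, 0.9, 0.07
lx·mx: 0, 4.554, 1.8, 0.028 → R0 = 6.382
x·lx·mx: 0, 4.554, 3.6, 0.084 → Σ = 8.238
T = 8.238 / 6.382 = 1.290818… → 1.29

1.29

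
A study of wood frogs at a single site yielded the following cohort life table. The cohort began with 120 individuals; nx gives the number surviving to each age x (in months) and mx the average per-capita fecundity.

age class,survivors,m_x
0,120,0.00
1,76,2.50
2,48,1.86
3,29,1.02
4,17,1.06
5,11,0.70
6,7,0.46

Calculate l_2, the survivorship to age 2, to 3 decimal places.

0.400

l_2 = n_2/n_0 = 48/120 = 0.4 → 0.400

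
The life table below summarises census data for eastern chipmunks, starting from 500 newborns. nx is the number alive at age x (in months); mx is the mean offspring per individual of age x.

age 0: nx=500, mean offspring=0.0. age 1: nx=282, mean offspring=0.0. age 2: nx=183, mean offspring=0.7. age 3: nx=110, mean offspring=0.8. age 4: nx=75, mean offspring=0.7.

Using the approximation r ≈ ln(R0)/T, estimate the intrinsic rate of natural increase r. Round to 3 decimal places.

lx = nx/n0 = nx/500: 1, 0.564, 0.366, 0.22, 0.15
R0 = Σ lx·mx = 0 + 0 + 0.2562 + 0.176 + 0.105 = 0.5372
Σ x·lx·mx = 1.4604; T = 1.4604/0.5372 = 2.71854…
r ≈ ln(R0)/T = ln(0.5372)/2.71854… = -0.22857… → -0.229

-0.229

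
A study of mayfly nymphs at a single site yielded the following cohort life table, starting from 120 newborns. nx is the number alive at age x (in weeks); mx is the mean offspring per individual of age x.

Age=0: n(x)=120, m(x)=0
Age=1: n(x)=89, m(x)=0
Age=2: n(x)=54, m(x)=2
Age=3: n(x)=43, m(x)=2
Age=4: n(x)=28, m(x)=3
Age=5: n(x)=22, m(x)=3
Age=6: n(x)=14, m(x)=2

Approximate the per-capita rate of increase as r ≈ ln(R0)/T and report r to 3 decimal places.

0.322

lx = nx/n0 = nx/120: 1, 0.74167…, 0.45, 0.35833…, 0.23333…, 0.18333…, 0.11667…
R0 = Σ lx·mx = 0 + 0 + 0.9 + 0.71667… + 0.7… + 0.55… + 0.23333… = 3.1…
Σ x·lx·mx = 10.9…; T = 10.9…/3.1… = 3.51613…
r ≈ ln(R0)/T = ln(3.1…)/3.51613… = 0.32177… → 0.322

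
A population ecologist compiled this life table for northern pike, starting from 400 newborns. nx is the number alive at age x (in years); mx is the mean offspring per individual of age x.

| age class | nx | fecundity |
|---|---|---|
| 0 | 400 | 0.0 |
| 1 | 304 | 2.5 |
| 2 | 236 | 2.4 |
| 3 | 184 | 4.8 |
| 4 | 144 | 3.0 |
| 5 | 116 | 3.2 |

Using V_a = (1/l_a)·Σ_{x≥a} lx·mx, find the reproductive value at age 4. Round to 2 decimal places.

5.58

lx = nx/n0 = nx/400: 1, 0.76, 0.59, 0.46, 0.36, 0.29
lx·mx for x ≥ 4: 1.08, 0.928 → sum = 2.008
V_4 = 2.008 / l_4 = 2.008 / 0.36 = 5.577778… → 5.58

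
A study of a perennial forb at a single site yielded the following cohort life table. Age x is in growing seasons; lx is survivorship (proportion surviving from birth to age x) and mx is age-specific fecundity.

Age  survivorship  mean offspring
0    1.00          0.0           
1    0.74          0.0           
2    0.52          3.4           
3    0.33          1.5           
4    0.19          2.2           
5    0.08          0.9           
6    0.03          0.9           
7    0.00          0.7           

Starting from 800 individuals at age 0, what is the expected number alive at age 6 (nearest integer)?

24

Expected survivors = N0 · l_6 = 800 × 0.03 = 24 → 24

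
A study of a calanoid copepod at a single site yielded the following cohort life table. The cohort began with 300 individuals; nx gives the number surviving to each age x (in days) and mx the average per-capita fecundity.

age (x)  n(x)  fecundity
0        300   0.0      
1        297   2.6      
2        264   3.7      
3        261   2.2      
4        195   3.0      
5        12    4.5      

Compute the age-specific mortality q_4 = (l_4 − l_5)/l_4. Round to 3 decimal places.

0.938

lx = nx/n0 = nx/300: 1, 0.99, 0.88, 0.87, 0.65, 0.04
q_4 = (l_4 − l_5) / l_4 = (0.65 − 0.04) / 0.65
     = 0.61 / 0.65 = 0.938462… → 0.938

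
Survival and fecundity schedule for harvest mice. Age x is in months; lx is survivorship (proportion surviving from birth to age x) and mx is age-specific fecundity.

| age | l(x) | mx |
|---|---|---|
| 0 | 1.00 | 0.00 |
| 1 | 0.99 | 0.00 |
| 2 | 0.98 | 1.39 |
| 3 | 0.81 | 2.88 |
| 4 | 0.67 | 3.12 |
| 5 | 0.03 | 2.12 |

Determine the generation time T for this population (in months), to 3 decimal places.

3.146

lx·mx: 0, 0, 1.3622, 2.3328, 2.0904, 0.0636 → R0 = 5.849
x·lx·mx: 0, 0, 2.7244, 6.9984, 8.3616, 0.318 → Σ = 18.4024
T = 18.4024 / 5.849 = 3.146247… → 3.146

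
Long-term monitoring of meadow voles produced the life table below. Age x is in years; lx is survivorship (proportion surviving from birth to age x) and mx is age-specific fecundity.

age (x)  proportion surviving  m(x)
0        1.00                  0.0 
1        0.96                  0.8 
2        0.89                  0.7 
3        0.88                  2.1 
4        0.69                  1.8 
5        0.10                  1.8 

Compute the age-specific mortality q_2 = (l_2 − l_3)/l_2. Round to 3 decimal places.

0.011

q_2 = (l_2 − l_3) / l_2 = (0.89 − 0.88) / 0.89
     = 0.01 / 0.89 = 0.011236… → 0.011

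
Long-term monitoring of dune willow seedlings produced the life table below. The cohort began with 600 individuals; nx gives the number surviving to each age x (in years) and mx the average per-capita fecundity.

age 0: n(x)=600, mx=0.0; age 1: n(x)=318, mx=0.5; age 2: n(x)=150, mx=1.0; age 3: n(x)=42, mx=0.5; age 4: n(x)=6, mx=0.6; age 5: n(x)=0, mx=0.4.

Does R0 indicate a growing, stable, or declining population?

declining

lx = nx/n0 = nx/600: 1, 0.53, 0.25, 0.07, 0.01, 0
R0 = Σ lx·mx = 0 + 0.265 + 0.25 + 0.035 + 0.006 + 0 = 0.556
R0 < 1, so the population is declining.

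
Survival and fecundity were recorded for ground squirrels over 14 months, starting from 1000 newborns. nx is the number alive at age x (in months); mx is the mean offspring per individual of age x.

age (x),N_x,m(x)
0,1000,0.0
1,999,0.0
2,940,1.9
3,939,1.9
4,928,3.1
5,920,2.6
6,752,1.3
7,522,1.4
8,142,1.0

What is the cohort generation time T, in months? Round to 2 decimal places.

lx = nx/n0 = nx/1000: 1, 0.999, 0.94, 0.939, 0.928, 0.92, 0.752, 0.522, 0.142
lx·mx: 0, 0, 1.786, 1.7841, 2.8768, 2.392, 0.9776, 0.7308, 0.142 → R0 = 10.6893
x·lx·mx: 0, 0, 3.572, 5.3523, 11.5072, 11.96, 5.8656, 5.1156, 1.136 → Σ = 44.5087
T = 44.5087 / 10.6893 = 4.163855… → 4.16

4.16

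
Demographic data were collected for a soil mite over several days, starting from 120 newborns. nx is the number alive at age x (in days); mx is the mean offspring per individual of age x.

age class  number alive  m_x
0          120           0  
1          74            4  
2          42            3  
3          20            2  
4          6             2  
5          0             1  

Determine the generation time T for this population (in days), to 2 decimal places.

lx = nx/n0 = nx/120: 1, 0.61667…, 0.35, 0.16667…, 0.05, 0
lx·mx: 0, 2.466667…, 1.05, 0.333333…, 0.1, 0 → R0 = 3.95…
x·lx·mx: 0, 2.466667…, 2.1, 1…, 0.4, 0 → Σ = 5.966667…
T = 5.966667… / 3.95… = 1.510549… → 1.51

1.51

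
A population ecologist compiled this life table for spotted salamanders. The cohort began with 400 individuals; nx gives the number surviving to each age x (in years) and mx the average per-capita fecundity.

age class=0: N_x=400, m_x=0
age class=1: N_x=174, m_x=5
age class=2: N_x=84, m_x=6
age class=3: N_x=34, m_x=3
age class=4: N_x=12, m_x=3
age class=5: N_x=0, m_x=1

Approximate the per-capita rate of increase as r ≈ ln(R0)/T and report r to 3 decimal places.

lx = nx/n0 = nx/400: 1, 0.435, 0.21, 0.085, 0.03, 0
R0 = Σ lx·mx = 0 + 2.175 + 1.26 + 0.255 + 0.09 + 0 = 3.78
Σ x·lx·mx = 5.82; T = 5.82/3.78 = 1.53968…
r ≈ ln(R0)/T = ln(3.78)/1.53968… = 0.86364… → 0.864

0.864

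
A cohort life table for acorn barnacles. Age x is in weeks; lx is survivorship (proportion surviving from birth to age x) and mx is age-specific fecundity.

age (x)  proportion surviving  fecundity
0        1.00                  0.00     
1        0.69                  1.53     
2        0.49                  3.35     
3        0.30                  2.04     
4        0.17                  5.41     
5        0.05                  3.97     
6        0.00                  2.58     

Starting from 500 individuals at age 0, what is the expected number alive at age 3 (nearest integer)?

Expected survivors = N0 · l_3 = 500 × 0.30 = 150 → 150

150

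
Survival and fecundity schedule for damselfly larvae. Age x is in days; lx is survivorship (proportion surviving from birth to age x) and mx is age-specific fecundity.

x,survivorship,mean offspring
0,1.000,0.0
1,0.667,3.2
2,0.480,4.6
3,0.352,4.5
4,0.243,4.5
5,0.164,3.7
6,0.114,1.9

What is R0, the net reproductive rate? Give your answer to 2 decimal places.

lx·mx by age: 0, 2.1344, 2.208, 1.584, 1.0935, 0.6068, 0.2166
R0 = Σ lx·mx = 7.8433 → 7.84

7.84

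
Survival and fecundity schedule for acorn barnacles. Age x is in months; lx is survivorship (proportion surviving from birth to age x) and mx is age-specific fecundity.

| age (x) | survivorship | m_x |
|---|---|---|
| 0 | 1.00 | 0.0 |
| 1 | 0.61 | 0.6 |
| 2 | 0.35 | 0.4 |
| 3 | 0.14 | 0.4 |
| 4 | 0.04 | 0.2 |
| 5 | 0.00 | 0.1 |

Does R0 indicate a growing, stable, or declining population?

declining

R0 = Σ lx·mx = 0 + 0.366 + 0.14 + 0.056 + 0.008 + 0 = 0.57
R0 < 1, so the population is declining.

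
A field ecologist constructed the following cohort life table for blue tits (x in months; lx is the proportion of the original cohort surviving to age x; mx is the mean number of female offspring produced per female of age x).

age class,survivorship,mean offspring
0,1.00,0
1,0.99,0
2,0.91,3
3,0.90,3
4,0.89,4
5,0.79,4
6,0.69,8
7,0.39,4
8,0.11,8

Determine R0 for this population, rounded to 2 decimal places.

20.11

lx·mx by age: 0, 0, 2.73, 2.7, 3.56, 3.16, 5.52, 1.56, 0.88
R0 = Σ lx·mx = 20.11 → 20.11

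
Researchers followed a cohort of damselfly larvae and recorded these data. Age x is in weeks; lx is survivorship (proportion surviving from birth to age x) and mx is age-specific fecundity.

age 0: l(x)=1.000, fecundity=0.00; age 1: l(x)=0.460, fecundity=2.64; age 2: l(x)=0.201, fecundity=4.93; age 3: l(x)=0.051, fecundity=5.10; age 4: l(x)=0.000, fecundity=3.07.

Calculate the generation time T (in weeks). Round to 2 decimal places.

1.61

lx·mx: 0, 1.2144, 0.99093, 0.2601, 0 → R0 = 2.46543
x·lx·mx: 0, 1.2144, 1.98186, 0.7803, 0 → Σ = 3.97656
T = 3.97656 / 2.46543 = 1.612928… → 1.61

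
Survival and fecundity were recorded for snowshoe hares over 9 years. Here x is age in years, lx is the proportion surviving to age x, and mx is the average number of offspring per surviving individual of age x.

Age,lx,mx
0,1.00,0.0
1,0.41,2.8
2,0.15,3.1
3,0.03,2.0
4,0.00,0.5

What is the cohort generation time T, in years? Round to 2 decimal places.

1.35

lx·mx: 0, 1.148, 0.465, 0.06, 0 → R0 = 1.673
x·lx·mx: 0, 1.148, 0.93, 0.18, 0 → Σ = 2.258
T = 2.258 / 1.673 = 1.349671… → 1.35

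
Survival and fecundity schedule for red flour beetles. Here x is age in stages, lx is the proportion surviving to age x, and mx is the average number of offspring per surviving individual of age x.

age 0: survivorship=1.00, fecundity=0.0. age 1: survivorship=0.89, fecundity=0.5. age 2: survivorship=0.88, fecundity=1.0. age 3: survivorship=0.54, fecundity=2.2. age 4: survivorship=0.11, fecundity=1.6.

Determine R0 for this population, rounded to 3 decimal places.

lx·mx by age: 0, 0.445, 0.88, 1.188, 0.176
R0 = Σ lx·mx = 2.689 → 2.689

2.689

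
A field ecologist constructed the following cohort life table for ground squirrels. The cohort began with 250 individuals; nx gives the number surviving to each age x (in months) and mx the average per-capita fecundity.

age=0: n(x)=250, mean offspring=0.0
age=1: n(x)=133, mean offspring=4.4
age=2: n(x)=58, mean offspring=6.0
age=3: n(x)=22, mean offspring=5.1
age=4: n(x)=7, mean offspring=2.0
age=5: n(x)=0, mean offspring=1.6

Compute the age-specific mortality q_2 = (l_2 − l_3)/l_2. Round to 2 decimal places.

0.62

lx = nx/n0 = nx/250: 1, 0.532, 0.232, 0.088, 0.028, 0
q_2 = (l_2 − l_3) / l_2 = (0.232 − 0.088) / 0.232
     = 0.144 / 0.232 = 0.62069… → 0.62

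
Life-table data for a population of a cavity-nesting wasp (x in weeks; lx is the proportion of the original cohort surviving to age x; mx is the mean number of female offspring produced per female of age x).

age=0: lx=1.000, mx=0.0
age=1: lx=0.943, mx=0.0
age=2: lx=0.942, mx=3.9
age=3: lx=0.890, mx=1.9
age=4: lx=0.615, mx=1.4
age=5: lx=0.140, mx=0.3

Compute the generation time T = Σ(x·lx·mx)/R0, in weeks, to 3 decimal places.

lx·mx: 0, 0, 3.6738, 1.691, 0.861, 0.042 → R0 = 6.2678
x·lx·mx: 0, 0, 7.3476, 5.073, 3.444, 0.21 → Σ = 16.0746
T = 16.0746 / 6.2678 = 2.564632… → 2.565

2.565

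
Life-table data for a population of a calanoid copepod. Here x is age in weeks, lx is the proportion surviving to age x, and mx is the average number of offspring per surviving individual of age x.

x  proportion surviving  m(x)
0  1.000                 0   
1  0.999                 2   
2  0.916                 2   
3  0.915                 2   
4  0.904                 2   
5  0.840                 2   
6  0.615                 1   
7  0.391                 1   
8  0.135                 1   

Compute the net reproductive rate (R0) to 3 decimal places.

lx·mx by age: 0, 1.998, 1.832, 1.83, 1.808, 1.68, 0.615, 0.391, 0.135
R0 = Σ lx·mx = 10.289 → 10.289

10.289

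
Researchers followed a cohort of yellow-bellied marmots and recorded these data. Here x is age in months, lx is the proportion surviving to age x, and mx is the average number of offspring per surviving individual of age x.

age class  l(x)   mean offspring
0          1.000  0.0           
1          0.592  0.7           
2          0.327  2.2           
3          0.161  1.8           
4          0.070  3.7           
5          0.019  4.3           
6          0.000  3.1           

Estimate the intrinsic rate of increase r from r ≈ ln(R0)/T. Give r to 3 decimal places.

0.240

R0 = Σ lx·mx = 0 + 0.4144 + 0.7194 + 0.2898 + 0.259 + 0.0817 + 0 = 1.7643
Σ x·lx·mx = 4.1671; T = 4.1671/1.7643 = 2.3619…
r ≈ ln(R0)/T = ln(1.7643)/2.3619… = 0.24038… → 0.240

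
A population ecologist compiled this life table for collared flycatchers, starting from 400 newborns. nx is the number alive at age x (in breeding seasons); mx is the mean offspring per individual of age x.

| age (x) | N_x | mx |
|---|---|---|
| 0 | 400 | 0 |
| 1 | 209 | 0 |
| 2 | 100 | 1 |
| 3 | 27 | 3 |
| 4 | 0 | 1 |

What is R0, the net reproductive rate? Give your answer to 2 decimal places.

0.45

lx = nx/n0 = nx/400: 1, 0.5225, 0.25, 0.0675, 0
lx·mx by age: 0, 0, 0.25, 0.2025, 0
R0 = Σ lx·mx = 0.4525 → 0.45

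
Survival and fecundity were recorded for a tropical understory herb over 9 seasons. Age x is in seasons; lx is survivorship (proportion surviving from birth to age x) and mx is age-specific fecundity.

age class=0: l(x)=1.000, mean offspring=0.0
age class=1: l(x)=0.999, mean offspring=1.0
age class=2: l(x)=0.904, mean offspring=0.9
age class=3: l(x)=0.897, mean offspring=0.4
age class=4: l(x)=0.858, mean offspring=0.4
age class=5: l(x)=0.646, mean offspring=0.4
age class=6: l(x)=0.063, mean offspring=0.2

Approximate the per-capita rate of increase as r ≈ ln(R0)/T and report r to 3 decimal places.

0.443

R0 = Σ lx·mx = 0 + 0.999 + 0.8136 + 0.3588 + 0.3432 + 0.2584 + 0.0126 = 2.7856
Σ x·lx·mx = 6.443; T = 6.443/2.7856 = 2.31297…
r ≈ ln(R0)/T = ln(2.7856)/2.31297… = 0.44292… → 0.443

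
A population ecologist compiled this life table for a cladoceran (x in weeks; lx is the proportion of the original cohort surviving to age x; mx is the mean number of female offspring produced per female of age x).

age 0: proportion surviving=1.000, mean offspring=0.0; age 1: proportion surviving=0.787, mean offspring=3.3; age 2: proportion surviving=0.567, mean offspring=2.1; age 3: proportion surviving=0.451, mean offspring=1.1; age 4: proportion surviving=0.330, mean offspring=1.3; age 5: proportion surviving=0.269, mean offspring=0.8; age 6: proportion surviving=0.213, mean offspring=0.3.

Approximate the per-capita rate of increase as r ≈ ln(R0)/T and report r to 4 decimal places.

0.8324

R0 = Σ lx·mx = 0 + 2.5971 + 1.1907 + 0.4961 + 0.429 + 0.2152 + 0.0639 = 4.992
Σ x·lx·mx = 9.6422; T = 9.6422/4.992 = 1.93153…
r ≈ ln(R0)/T = ln(4.992)/1.93153… = 0.832416… → 0.8324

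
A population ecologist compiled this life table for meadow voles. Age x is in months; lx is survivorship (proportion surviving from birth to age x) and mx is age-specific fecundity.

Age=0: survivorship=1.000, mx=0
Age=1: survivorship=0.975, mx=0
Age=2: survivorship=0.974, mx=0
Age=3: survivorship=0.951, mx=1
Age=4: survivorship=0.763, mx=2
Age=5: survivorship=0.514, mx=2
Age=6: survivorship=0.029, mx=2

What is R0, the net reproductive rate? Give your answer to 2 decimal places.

3.56

lx·mx by age: 0, 0, 0, 0.951, 1.526, 1.028, 0.058
R0 = Σ lx·mx = 3.563 → 3.56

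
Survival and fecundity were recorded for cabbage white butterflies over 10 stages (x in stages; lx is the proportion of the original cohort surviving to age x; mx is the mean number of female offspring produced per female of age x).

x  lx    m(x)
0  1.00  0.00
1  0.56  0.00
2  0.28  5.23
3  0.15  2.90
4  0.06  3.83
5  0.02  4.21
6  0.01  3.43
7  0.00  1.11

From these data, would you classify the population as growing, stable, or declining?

R0 = Σ lx·mx = 0 + 0 + 1.4644 + 0.435 + 0.2298 + 0.0842 + 0.0343 + 0 = 2.2477
R0 > 1, so the population is growing.

growing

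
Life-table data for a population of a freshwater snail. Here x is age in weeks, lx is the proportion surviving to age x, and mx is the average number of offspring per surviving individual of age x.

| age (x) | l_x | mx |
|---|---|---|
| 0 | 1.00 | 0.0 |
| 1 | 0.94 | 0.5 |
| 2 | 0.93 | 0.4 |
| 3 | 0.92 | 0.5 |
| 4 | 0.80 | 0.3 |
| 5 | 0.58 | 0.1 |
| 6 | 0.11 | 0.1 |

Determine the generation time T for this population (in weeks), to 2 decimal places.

lx·mx: 0, 0.47, 0.372, 0.46, 0.24, 0.058, 0.011 → R0 = 1.611
x·lx·mx: 0, 0.47, 0.744, 1.38, 0.96, 0.29, 0.066 → Σ = 3.91
T = 3.91 / 1.611 = 2.427064… → 2.43

2.43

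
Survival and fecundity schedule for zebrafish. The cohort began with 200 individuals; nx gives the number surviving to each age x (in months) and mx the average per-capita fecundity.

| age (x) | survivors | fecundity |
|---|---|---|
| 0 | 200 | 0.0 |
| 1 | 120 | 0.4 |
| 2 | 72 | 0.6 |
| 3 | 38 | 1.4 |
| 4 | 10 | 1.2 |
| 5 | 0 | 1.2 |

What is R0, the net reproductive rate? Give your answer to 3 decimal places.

lx = nx/n0 = nx/200: 1, 0.6, 0.36, 0.19, 0.05, 0
lx·mx by age: 0, 0.24, 0.216, 0.266, 0.06, 0
R0 = Σ lx·mx = 0.782 → 0.782

0.782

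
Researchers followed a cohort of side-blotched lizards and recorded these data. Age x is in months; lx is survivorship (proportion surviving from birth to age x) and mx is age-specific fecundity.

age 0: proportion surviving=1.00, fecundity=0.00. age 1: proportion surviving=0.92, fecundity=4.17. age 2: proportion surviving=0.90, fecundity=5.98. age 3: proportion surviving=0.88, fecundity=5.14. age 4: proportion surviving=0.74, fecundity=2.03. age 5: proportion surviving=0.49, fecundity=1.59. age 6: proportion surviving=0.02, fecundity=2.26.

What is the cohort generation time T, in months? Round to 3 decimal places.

2.386

lx·mx: 0, 3.8364, 5.382, 4.5232, 1.5022, 0.7791, 0.0452 → R0 = 16.0681
x·lx·mx: 0, 3.8364, 10.764, 13.5696, 6.0088, 3.8955, 0.2712 → Σ = 38.3455
T = 38.3455 / 16.0681 = 2.386436… → 2.386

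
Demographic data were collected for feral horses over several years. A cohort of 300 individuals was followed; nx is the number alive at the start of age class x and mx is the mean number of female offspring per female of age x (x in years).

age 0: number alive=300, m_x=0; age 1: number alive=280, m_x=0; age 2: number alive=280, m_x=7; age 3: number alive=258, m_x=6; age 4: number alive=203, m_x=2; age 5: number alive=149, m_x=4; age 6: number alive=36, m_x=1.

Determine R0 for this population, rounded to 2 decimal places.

15.15

lx = nx/n0 = nx/300: 1, 0.93333…, 0.93333…, 0.86, 0.67667…, 0.49667…, 0.12
lx·mx by age: 0, 0, 6.533333…, 5.16, 1.353333…, 1.986667…, 0.12
R0 = Σ lx·mx = 15.153333… → 15.15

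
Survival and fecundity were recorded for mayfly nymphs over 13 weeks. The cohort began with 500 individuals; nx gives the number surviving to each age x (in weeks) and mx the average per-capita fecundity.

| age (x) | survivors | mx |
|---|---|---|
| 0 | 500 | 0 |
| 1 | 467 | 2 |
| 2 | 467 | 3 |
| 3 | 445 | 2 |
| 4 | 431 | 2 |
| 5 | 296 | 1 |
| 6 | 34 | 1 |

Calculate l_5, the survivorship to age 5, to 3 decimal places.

l_5 = n_5/n_0 = 296/500 = 0.592 → 0.592

0.592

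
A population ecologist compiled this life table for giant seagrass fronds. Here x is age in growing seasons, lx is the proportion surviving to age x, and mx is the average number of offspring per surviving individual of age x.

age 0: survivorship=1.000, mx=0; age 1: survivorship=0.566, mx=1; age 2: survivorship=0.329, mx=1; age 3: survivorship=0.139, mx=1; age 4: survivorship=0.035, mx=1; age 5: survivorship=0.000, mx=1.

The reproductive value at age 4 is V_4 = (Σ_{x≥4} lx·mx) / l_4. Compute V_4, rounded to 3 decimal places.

lx·mx for x ≥ 4: 0.035, 0 → sum = 0.035
V_4 = 0.035 / l_4 = 0.035 / 0.035 = 1 → 1.000

1.000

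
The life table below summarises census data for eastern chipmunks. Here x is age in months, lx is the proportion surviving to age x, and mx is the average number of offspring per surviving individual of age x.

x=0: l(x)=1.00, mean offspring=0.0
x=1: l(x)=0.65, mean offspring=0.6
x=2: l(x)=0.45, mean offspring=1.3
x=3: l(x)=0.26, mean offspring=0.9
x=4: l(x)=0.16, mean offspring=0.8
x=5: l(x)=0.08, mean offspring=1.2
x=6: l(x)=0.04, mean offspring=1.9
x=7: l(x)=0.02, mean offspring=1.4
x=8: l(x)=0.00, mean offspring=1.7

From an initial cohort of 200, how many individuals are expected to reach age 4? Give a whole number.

32

Expected survivors = N0 · l_4 = 200 × 0.16 = 32 → 32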